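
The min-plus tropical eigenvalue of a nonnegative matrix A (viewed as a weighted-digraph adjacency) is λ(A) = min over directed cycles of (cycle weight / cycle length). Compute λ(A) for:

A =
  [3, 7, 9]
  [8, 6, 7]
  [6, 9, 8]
λ(A) = 3

Enumerate directed cycles and compute their means (weight / length). Sample:
  cycle 0 → 0: weight = 3, length = 1, mean = 3/1 ≈ 3.000
  cycle 1 → 1: weight = 6, length = 1, mean = 6/1 ≈ 6.000
  cycle 2 → 2: weight = 8, length = 1, mean = 8/1 ≈ 8.000
  cycle 0 → 1 → 0: weight = 15, length = 2, mean = 15/2 ≈ 7.500
  cycle 0 → 2 → 0: weight = 15, length = 2, mean = 15/2 ≈ 7.500
  cycle 1 → 0 → 1: weight = 15, length = 2, mean = 15/2 ≈ 7.500
Minimum mean = 3.000, attained e.g. along the cycle 0 → 0 with weight 3 and length 1. So λ(A) = 3/1 = 3.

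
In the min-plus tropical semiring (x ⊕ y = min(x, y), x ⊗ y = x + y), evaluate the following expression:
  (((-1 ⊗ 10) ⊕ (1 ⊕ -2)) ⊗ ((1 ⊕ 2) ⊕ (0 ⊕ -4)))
(((-1 ⊗ 10) ⊕ (1 ⊕ -2)) ⊗ ((1 ⊕ 2) ⊕ (0 ⊕ -4))) = -6

Expand innermost to outermost. Recall ⊕ takes the minimum of its arguments and ⊗ takes their sum. Working out the expression (((-1 ⊗ 10) ⊕ (1 ⊕ -2)) ⊗ ((1 ⊕ 2) ⊕ (0 ⊕ -4))) gives -6.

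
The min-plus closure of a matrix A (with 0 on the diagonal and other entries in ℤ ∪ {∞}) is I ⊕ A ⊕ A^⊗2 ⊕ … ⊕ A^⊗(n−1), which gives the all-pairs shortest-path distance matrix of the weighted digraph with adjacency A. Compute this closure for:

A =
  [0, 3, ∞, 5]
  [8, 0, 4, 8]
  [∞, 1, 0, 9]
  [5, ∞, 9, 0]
Closure =
  [0, 3, 7, 5]
  [8, 0, 4, 8]
  [9, 1, 0, 9]
  [5, 8, 9, 0]

This is the Floyd-Warshall all-pairs shortest-path computation. For each intermediate vertex k = 0, 1, …, 3, update dist[i][j] ← min(dist[i][j], dist[i][k] + dist[k][j]). The final matrix gives, for each (i, j), the minimum total weight of any directed path from i to j (possibly empty when i = j).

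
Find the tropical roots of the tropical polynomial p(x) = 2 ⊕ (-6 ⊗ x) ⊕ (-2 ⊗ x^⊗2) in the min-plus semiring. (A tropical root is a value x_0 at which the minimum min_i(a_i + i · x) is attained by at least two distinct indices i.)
Roots: {-4, 8}

Each tropical root is a break point of the lower envelope of the lines y = a_i + i · x (there are 3 lines, with slopes 0, 1, ..., 2). Only the lines that attain the minimum somewhere contribute to roots; other lines are dominated. Here the surviving (envelope) indices are i = 2, i = 1, i = 0.
Intersections between consecutive envelope lines give the roots: for adjacent envelope indices i < j the intersection is x = (a_i − a_j) / (j − i). Reading off the sorted break points: {-4, 8}.
Verification: at each break x_0, at least two indices attain the minimum of min_i(a_i + i · x_0).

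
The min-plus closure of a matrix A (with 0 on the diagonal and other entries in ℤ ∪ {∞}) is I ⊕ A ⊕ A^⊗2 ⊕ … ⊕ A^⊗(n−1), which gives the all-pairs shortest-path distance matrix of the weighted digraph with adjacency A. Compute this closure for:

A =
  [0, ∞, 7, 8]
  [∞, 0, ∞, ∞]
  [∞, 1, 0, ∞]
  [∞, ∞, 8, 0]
Closure =
  [0, 8, 7, 8]
  [∞, 0, ∞, ∞]
  [∞, 1, 0, ∞]
  [∞, 9, 8, 0]

This is the Floyd-Warshall all-pairs shortest-path computation. For each intermediate vertex k = 0, 1, …, 3, update dist[i][j] ← min(dist[i][j], dist[i][k] + dist[k][j]). The final matrix gives, for each (i, j), the minimum total weight of any directed path from i to j (possibly empty when i = j).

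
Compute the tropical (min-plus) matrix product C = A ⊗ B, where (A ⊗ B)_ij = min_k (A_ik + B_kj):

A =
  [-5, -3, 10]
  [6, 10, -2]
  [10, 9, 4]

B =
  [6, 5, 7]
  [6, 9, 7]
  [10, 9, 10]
A ⊗ B =
  [1, 0, 2]
  [8, 7, 8]
  [14, 13, 14]

Apply the min-plus product entry-by-entry:
  C[0][0] = min over k of (A[0][0] + B[0][0] = -5 + 6 = 1, A[0][1] + B[1][0] = -3 + 6 = 3, A[0][2] + B[2][0] = 10 + 10 = 20) = 1 (attained at k = 0)
  C[0][1] = min over k of (A[0][0] + B[0][1] = -5 + 5 = 0, A[0][1] + B[1][1] = -3 + 9 = 6, A[0][2] + B[2][1] = 10 + 9 = 19) = 0 (attained at k = 0)
  C[0][2] = min over k of (A[0][0] + B[0][2] = -5 + 7 = 2, A[0][1] + B[1][2] = -3 + 7 = 4, A[0][2] + B[2][2] = 10 + 10 = 20) = 2 (attained at k = 0)
  C[1][0] = min over k of (A[1][0] + B[0][0] = 6 + 6 = 12, A[1][1] + B[1][0] = 10 + 6 = 16, A[1][2] + B[2][0] = -2 + 10 = 8) = 8 (attained at k = 2)
  C[1][1] = min over k of (A[1][0] + B[0][1] = 6 + 5 = 11, A[1][1] + B[1][1] = 10 + 9 = 19, A[1][2] + B[2][1] = -2 + 9 = 7) = 7 (attained at k = 2)
  C[1][2] = min over k of (A[1][0] + B[0][2] = 6 + 7 = 13, A[1][1] + B[1][2] = 10 + 7 = 17, A[1][2] + B[2][2] = -2 + 10 = 8) = 8 (attained at k = 2)
  C[2][0] = min over k of (A[2][0] + B[0][0] = 10 + 6 = 16, A[2][1] + B[1][0] = 9 + 6 = 15, A[2][2] + B[2][0] = 4 + 10 = 14) = 14 (attained at k = 2)
  C[2][1] = min over k of (A[2][0] + B[0][1] = 10 + 5 = 15, A[2][1] + B[1][1] = 9 + 9 = 18, A[2][2] + B[2][1] = 4 + 9 = 13) = 13 (attained at k = 2)
  C[2][2] = min over k of (A[2][0] + B[0][2] = 10 + 7 = 17, A[2][1] + B[1][2] = 9 + 7 = 16, A[2][2] + B[2][2] = 4 + 10 = 14) = 14 (attained at k = 2)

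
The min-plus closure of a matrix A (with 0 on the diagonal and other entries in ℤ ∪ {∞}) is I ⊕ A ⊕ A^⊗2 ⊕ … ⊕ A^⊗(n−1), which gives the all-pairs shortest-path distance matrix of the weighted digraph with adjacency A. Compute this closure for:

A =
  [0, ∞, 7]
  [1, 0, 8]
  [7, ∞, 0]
Closure =
  [0, ∞, 7]
  [1, 0, 8]
  [7, ∞, 0]

This is the Floyd-Warshall all-pairs shortest-path computation. For each intermediate vertex k = 0, 1, …, 2, update dist[i][j] ← min(dist[i][j], dist[i][k] + dist[k][j]). The final matrix gives, for each (i, j), the minimum total weight of any directed path from i to j (possibly empty when i = j).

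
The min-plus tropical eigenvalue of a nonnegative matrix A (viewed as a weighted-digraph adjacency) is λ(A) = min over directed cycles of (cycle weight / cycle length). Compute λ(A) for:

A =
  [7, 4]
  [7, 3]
λ(A) = 3

Enumerate directed cycles and compute their means (weight / length). Sample:
  cycle 0 → 0: weight = 7, length = 1, mean = 7/1 ≈ 7.000
  cycle 1 → 1: weight = 3, length = 1, mean = 3/1 ≈ 3.000
  cycle 0 → 1 → 0: weight = 11, length = 2, mean = 11/2 ≈ 5.500
  cycle 1 → 0 → 1: weight = 11, length = 2, mean = 11/2 ≈ 5.500
Minimum mean = 3.000, attained e.g. along the cycle 1 → 1 with weight 3 and length 1. So λ(A) = 3/1 = 3.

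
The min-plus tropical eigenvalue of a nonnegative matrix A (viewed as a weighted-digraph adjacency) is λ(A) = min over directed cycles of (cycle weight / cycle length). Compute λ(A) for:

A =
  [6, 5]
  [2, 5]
λ(A) = 7/2

Enumerate directed cycles and compute their means (weight / length). Sample:
  cycle 0 → 0: weight = 6, length = 1, mean = 6/1 ≈ 6.000
  cycle 1 → 1: weight = 5, length = 1, mean = 5/1 ≈ 5.000
  cycle 0 → 1 → 0: weight = 7, length = 2, mean = 7/2 ≈ 3.500
  cycle 1 → 0 → 1: weight = 7, length = 2, mean = 7/2 ≈ 3.500
Minimum mean = 3.500, attained e.g. along the cycle 0 → 1 → 0 with weight 7 and length 2. So λ(A) = 7/2 = 7/2.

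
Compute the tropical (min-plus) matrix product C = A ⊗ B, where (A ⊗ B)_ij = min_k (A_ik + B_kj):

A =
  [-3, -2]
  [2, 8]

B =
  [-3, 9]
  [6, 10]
A ⊗ B =
  [-6, 6]
  [-1, 11]

Apply the min-plus product entry-by-entry:
  C[0][0] = min over k of (A[0][0] + B[0][0] = -3 + -3 = -6, A[0][1] + B[1][0] = -2 + 6 = 4) = -6 (attained at k = 0)
  C[0][1] = min over k of (A[0][0] + B[0][1] = -3 + 9 = 6, A[0][1] + B[1][1] = -2 + 10 = 8) = 6 (attained at k = 0)
  C[1][0] = min over k of (A[1][0] + B[0][0] = 2 + -3 = -1, A[1][1] + B[1][0] = 8 + 6 = 14) = -1 (attained at k = 0)
  C[1][1] = min over k of (A[1][0] + B[0][1] = 2 + 9 = 11, A[1][1] + B[1][1] = 8 + 10 = 18) = 11 (attained at k = 0)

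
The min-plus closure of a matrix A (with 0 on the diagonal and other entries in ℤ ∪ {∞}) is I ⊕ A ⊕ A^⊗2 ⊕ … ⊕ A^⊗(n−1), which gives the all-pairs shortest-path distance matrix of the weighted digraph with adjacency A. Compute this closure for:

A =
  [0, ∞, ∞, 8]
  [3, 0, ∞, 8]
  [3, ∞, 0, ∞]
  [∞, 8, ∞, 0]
Closure =
  [0, 16, ∞, 8]
  [3, 0, ∞, 8]
  [3, 19, 0, 11]
  [11, 8, ∞, 0]

This is the Floyd-Warshall all-pairs shortest-path computation. For each intermediate vertex k = 0, 1, …, 3, update dist[i][j] ← min(dist[i][j], dist[i][k] + dist[k][j]). The final matrix gives, for each (i, j), the minimum total weight of any directed path from i to j (possibly empty when i = j).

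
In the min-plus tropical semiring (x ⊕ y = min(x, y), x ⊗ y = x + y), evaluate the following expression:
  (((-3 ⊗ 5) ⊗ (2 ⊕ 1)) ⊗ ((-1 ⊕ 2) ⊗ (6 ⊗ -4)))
(((-3 ⊗ 5) ⊗ (2 ⊕ 1)) ⊗ ((-1 ⊕ 2) ⊗ (6 ⊗ -4))) = 4

Expand innermost to outermost. Recall ⊕ takes the minimum of its arguments and ⊗ takes their sum. Working out the expression (((-3 ⊗ 5) ⊗ (2 ⊕ 1)) ⊗ ((-1 ⊕ 2) ⊗ (6 ⊗ -4))) gives 4.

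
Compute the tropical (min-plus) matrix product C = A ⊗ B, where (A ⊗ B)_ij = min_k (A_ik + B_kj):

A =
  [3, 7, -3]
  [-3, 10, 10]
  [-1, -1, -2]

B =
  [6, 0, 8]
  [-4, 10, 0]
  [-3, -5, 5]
A ⊗ B =
  [-6, -8, 2]
  [3, -3, 5]
  [-5, -7, -1]

Apply the min-plus product entry-by-entry:
  C[0][0] = min over k of (A[0][0] + B[0][0] = 3 + 6 = 9, A[0][1] + B[1][0] = 7 + -4 = 3, A[0][2] + B[2][0] = -3 + -3 = -6) = -6 (attained at k = 2)
  C[0][1] = min over k of (A[0][0] + B[0][1] = 3 + 0 = 3, A[0][1] + B[1][1] = 7 + 10 = 17, A[0][2] + B[2][1] = -3 + -5 = -8) = -8 (attained at k = 2)
  C[0][2] = min over k of (A[0][0] + B[0][2] = 3 + 8 = 11, A[0][1] + B[1][2] = 7 + 0 = 7, A[0][2] + B[2][2] = -3 + 5 = 2) = 2 (attained at k = 2)
  C[1][0] = min over k of (A[1][0] + B[0][0] = -3 + 6 = 3, A[1][1] + B[1][0] = 10 + -4 = 6, A[1][2] + B[2][0] = 10 + -3 = 7) = 3 (attained at k = 0)
  C[1][1] = min over k of (A[1][0] + B[0][1] = -3 + 0 = -3, A[1][1] + B[1][1] = 10 + 10 = 20, A[1][2] + B[2][1] = 10 + -5 = 5) = -3 (attained at k = 0)
  C[1][2] = min over k of (A[1][0] + B[0][2] = -3 + 8 = 5, A[1][1] + B[1][2] = 10 + 0 = 10, A[1][2] + B[2][2] = 10 + 5 = 15) = 5 (attained at k = 0)
  C[2][0] = min over k of (A[2][0] + B[0][0] = -1 + 6 = 5, A[2][1] + B[1][0] = -1 + -4 = -5, A[2][2] + B[2][0] = -2 + -3 = -5) = -5 (attained at k = 1)
  C[2][1] = min over k of (A[2][0] + B[0][1] = -1 + 0 = -1, A[2][1] + B[1][1] = -1 + 10 = 9, A[2][2] + B[2][1] = -2 + -5 = -7) = -7 (attained at k = 2)
  C[2][2] = min over k of (A[2][0] + B[0][2] = -1 + 8 = 7, A[2][1] + B[1][2] = -1 + 0 = -1, A[2][2] + B[2][2] = -2 + 5 = 3) = -1 (attained at k = 1)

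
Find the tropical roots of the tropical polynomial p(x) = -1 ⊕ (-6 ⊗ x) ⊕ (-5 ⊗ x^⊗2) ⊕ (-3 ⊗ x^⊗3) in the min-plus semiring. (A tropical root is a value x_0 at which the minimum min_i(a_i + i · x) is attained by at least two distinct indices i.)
Roots: {-2, -1, 5}

Each tropical root is a break point of the lower envelope of the lines y = a_i + i · x (there are 4 lines, with slopes 0, 1, ..., 3). Only the lines that attain the minimum somewhere contribute to roots; other lines are dominated. Here the surviving (envelope) indices are i = 3, i = 2, i = 1, i = 0.
Intersections between consecutive envelope lines give the roots: for adjacent envelope indices i < j the intersection is x = (a_i − a_j) / (j − i). Reading off the sorted break points: {-2, -1, 5}.
Verification: at each break x_0, at least two indices attain the minimum of min_i(a_i + i · x_0).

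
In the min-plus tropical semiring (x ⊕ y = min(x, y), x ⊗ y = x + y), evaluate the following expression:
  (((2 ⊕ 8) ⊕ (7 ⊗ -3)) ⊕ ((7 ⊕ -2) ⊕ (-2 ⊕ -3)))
(((2 ⊕ 8) ⊕ (7 ⊗ -3)) ⊕ ((7 ⊕ -2) ⊕ (-2 ⊕ -3))) = -3

Expand innermost to outermost. Recall ⊕ takes the minimum of its arguments and ⊗ takes their sum. Working out the expression (((2 ⊕ 8) ⊕ (7 ⊗ -3)) ⊕ ((7 ⊕ -2) ⊕ (-2 ⊕ -3))) gives -3.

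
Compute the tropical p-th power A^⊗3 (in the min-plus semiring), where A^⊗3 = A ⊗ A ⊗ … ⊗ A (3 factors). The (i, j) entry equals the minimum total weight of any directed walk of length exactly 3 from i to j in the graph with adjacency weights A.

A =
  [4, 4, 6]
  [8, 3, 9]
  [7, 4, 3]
A^⊗3 =
  [12, 10, 12]
  [14, 9, 15]
  [13, 10, 9]

Each entry (A^⊗3)_ij equals the minimum over all length-3 walks i = v_0 → v_1 → … → v_3 = j of Σ_t A[v_t][v_{t+1}]. For example, for (i, j) = (0, 2) we minimise over 9 possible intermediate vertex sequences; the minimum is 12, attained along the walk 0 → 2 → 2 → 2.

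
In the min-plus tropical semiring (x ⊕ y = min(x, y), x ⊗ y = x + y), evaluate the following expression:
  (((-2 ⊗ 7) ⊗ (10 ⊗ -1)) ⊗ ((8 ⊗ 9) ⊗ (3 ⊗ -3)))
(((-2 ⊗ 7) ⊗ (10 ⊗ -1)) ⊗ ((8 ⊗ 9) ⊗ (3 ⊗ -3))) = 31

Expand innermost to outermost. Recall ⊕ takes the minimum of its arguments and ⊗ takes their sum. Working out the expression (((-2 ⊗ 7) ⊗ (10 ⊗ -1)) ⊗ ((8 ⊗ 9) ⊗ (3 ⊗ -3))) gives 31.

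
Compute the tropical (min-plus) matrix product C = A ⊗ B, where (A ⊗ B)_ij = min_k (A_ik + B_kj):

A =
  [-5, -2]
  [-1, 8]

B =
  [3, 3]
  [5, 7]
A ⊗ B =
  [-2, -2]
  [2, 2]

Apply the min-plus product entry-by-entry:
  C[0][0] = min over k of (A[0][0] + B[0][0] = -5 + 3 = -2, A[0][1] + B[1][0] = -2 + 5 = 3) = -2 (attained at k = 0)
  C[0][1] = min over k of (A[0][0] + B[0][1] = -5 + 3 = -2, A[0][1] + B[1][1] = -2 + 7 = 5) = -2 (attained at k = 0)
  C[1][0] = min over k of (A[1][0] + B[0][0] = -1 + 3 = 2, A[1][1] + B[1][0] = 8 + 5 = 13) = 2 (attained at k = 0)
  C[1][1] = min over k of (A[1][0] + B[0][1] = -1 + 3 = 2, A[1][1] + B[1][1] = 8 + 7 = 15) = 2 (attained at k = 0)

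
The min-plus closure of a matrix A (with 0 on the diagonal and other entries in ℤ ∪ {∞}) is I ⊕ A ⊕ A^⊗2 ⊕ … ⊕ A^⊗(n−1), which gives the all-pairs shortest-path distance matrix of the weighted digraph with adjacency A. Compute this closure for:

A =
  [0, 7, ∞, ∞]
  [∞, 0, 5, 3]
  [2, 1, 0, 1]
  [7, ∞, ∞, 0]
Closure =
  [0, 7, 12, 10]
  [7, 0, 5, 3]
  [2, 1, 0, 1]
  [7, 14, 19, 0]

This is the Floyd-Warshall all-pairs shortest-path computation. For each intermediate vertex k = 0, 1, …, 3, update dist[i][j] ← min(dist[i][j], dist[i][k] + dist[k][j]). The final matrix gives, for each (i, j), the minimum total weight of any directed path from i to j (possibly empty when i = j).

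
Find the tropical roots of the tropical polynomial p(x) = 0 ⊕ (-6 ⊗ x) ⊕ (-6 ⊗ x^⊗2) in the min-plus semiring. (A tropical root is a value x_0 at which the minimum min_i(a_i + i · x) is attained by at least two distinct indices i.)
Roots: {0, 6}

Each tropical root is a break point of the lower envelope of the lines y = a_i + i · x (there are 3 lines, with slopes 0, 1, ..., 2). Only the lines that attain the minimum somewhere contribute to roots; other lines are dominated. Here the surviving (envelope) indices are i = 2, i = 1, i = 0.
Intersections between consecutive envelope lines give the roots: for adjacent envelope indices i < j the intersection is x = (a_i − a_j) / (j − i). Reading off the sorted break points: {0, 6}.
Verification: at each break x_0, at least two indices attain the minimum of min_i(a_i + i · x_0).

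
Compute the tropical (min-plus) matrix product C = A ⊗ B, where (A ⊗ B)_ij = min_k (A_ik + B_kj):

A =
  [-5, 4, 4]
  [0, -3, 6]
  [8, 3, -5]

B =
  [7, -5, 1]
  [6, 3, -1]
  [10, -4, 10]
A ⊗ B =
  [2, -10, -4]
  [3, -5, -4]
  [5, -9, 2]

Apply the min-plus product entry-by-entry:
  C[0][0] = min over k of (A[0][0] + B[0][0] = -5 + 7 = 2, A[0][1] + B[1][0] = 4 + 6 = 10, A[0][2] + B[2][0] = 4 + 10 = 14) = 2 (attained at k = 0)
  C[0][1] = min over k of (A[0][0] + B[0][1] = -5 + -5 = -10, A[0][1] + B[1][1] = 4 + 3 = 7, A[0][2] + B[2][1] = 4 + -4 = 0) = -10 (attained at k = 0)
  C[0][2] = min over k of (A[0][0] + B[0][2] = -5 + 1 = -4, A[0][1] + B[1][2] = 4 + -1 = 3, A[0][2] + B[2][2] = 4 + 10 = 14) = -4 (attained at k = 0)
  C[1][0] = min over k of (A[1][0] + B[0][0] = 0 + 7 = 7, A[1][1] + B[1][0] = -3 + 6 = 3, A[1][2] + B[2][0] = 6 + 10 = 16) = 3 (attained at k = 1)
  C[1][1] = min over k of (A[1][0] + B[0][1] = 0 + -5 = -5, A[1][1] + B[1][1] = -3 + 3 = 0, A[1][2] + B[2][1] = 6 + -4 = 2) = -5 (attained at k = 0)
  C[1][2] = min over k of (A[1][0] + B[0][2] = 0 + 1 = 1, A[1][1] + B[1][2] = -3 + -1 = -4, A[1][2] + B[2][2] = 6 + 10 = 16) = -4 (attained at k = 1)
  C[2][0] = min over k of (A[2][0] + B[0][0] = 8 + 7 = 15, A[2][1] + B[1][0] = 3 + 6 = 9, A[2][2] + B[2][0] = -5 + 10 = 5) = 5 (attained at k = 2)
  C[2][1] = min over k of (A[2][0] + B[0][1] = 8 + -5 = 3, A[2][1] + B[1][1] = 3 + 3 = 6, A[2][2] + B[2][1] = -5 + -4 = -9) = -9 (attained at k = 2)
  C[2][2] = min over k of (A[2][0] + B[0][2] = 8 + 1 = 9, A[2][1] + B[1][2] = 3 + -1 = 2, A[2][2] + B[2][2] = -5 + 10 = 5) = 2 (attained at k = 1)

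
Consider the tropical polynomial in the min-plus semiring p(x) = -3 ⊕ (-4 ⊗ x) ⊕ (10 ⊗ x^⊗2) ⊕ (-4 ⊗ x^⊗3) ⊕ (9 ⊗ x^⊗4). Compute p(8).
p(8) = -3

A tropical monomial a ⊗ x^⊗i evaluates to a + i · x. Evaluating each term at x = 8:
  Term 0 contributes -3 + 0 · 8 = -3
  Term 1 contributes -4 + 1 · 8 = 4
  Term 2 contributes 10 + 2 · 8 = 26
  Term 3 contributes -4 + 3 · 8 = 20
  Term 4 contributes 9 + 4 · 8 = 41
p(8) = ⊕ of these = min[-3, 4, 26, 20, 41] = -3.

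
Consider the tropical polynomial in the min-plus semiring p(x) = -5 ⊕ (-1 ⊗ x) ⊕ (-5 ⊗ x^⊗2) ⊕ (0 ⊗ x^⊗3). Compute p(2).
p(2) = -5

A tropical monomial a ⊗ x^⊗i evaluates to a + i · x. Evaluating each term at x = 2:
  Term 0 contributes -5 + 0 · 2 = -5
  Term 1 contributes -1 + 1 · 2 = 1
  Term 2 contributes -5 + 2 · 2 = -1
  Term 3 contributes 0 + 3 · 2 = 6
p(2) = ⊕ of these = min[-5, 1, -1, 6] = -5.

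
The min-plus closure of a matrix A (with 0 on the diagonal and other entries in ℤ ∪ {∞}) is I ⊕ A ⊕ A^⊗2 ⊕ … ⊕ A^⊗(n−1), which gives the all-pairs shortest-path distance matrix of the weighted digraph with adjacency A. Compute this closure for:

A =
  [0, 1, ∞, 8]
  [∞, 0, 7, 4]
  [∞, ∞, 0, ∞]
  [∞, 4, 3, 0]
Closure =
  [0, 1, 8, 5]
  [∞, 0, 7, 4]
  [∞, ∞, 0, ∞]
  [∞, 4, 3, 0]

This is the Floyd-Warshall all-pairs shortest-path computation. For each intermediate vertex k = 0, 1, …, 3, update dist[i][j] ← min(dist[i][j], dist[i][k] + dist[k][j]). The final matrix gives, for each (i, j), the minimum total weight of any directed path from i to j (possibly empty when i = j).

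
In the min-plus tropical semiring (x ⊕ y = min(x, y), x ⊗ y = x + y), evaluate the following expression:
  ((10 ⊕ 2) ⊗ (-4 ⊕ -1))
((10 ⊕ 2) ⊗ (-4 ⊕ -1)) = -2

Expand innermost to outermost. Recall ⊕ takes the minimum of its arguments and ⊗ takes their sum. Working out the expression ((10 ⊕ 2) ⊗ (-4 ⊕ -1)) gives -2.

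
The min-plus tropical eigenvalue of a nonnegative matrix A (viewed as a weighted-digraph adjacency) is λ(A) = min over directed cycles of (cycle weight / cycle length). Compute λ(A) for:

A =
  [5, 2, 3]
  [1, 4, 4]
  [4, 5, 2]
λ(A) = 3/2

Enumerate directed cycles and compute their means (weight / length). Sample:
  cycle 0 → 0: weight = 5, length = 1, mean = 5/1 ≈ 5.000
  cycle 1 → 1: weight = 4, length = 1, mean = 4/1 ≈ 4.000
  cycle 2 → 2: weight = 2, length = 1, mean = 2/1 ≈ 2.000
  cycle 0 → 1 → 0: weight = 3, length = 2, mean = 3/2 ≈ 1.500
  cycle 0 → 2 → 0: weight = 7, length = 2, mean = 7/2 ≈ 3.500
  cycle 1 → 0 → 1: weight = 3, length = 2, mean = 3/2 ≈ 1.500
Minimum mean = 1.500, attained e.g. along the cycle 0 → 1 → 0 with weight 3 and length 2. So λ(A) = 3/2 = 3/2.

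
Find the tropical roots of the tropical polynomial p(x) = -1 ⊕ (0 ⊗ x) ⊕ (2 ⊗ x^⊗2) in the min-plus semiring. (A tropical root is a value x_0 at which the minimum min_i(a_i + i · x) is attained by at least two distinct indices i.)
Roots: {-2, -1}

Each tropical root is a break point of the lower envelope of the lines y = a_i + i · x (there are 3 lines, with slopes 0, 1, ..., 2). Only the lines that attain the minimum somewhere contribute to roots; other lines are dominated. Here the surviving (envelope) indices are i = 2, i = 1, i = 0.
Intersections between consecutive envelope lines give the roots: for adjacent envelope indices i < j the intersection is x = (a_i − a_j) / (j − i). Reading off the sorted break points: {-2, -1}.
Verification: at each break x_0, at least two indices attain the minimum of min_i(a_i + i · x_0).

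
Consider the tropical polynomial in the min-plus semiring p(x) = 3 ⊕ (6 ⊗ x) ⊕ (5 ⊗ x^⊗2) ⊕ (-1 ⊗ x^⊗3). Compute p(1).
p(1) = 2

A tropical monomial a ⊗ x^⊗i evaluates to a + i · x. Evaluating each term at x = 1:
  Term 0 contributes 3 + 0 · 1 = 3
  Term 1 contributes 6 + 1 · 1 = 7
  Term 2 contributes 5 + 2 · 1 = 7
  Term 3 contributes -1 + 3 · 1 = 2
p(1) = ⊕ of these = min[3, 7, 7, 2] = 2.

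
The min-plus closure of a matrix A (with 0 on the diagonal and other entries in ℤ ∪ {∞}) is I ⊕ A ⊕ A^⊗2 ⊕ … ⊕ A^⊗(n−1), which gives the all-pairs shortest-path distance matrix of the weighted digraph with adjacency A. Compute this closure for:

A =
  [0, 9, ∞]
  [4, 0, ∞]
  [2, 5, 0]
Closure =
  [0, 9, ∞]
  [4, 0, ∞]
  [2, 5, 0]

This is the Floyd-Warshall all-pairs shortest-path computation. For each intermediate vertex k = 0, 1, …, 2, update dist[i][j] ← min(dist[i][j], dist[i][k] + dist[k][j]). The final matrix gives, for each (i, j), the minimum total weight of any directed path from i to j (possibly empty when i = j).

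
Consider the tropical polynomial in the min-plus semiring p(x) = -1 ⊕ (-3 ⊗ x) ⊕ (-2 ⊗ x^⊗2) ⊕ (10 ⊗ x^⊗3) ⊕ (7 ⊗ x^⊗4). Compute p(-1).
p(-1) = -4

A tropical monomial a ⊗ x^⊗i evaluates to a + i · x. Evaluating each term at x = -1:
  Term 0 contributes -1 + 0 · -1 = -1
  Term 1 contributes -3 + 1 · -1 = -4
  Term 2 contributes -2 + 2 · -1 = -4
  Term 3 contributes 10 + 3 · -1 = 7
  Term 4 contributes 7 + 4 · -1 = 3
p(-1) = ⊕ of these = min[-1, -4, -4, 7, 3] = -4.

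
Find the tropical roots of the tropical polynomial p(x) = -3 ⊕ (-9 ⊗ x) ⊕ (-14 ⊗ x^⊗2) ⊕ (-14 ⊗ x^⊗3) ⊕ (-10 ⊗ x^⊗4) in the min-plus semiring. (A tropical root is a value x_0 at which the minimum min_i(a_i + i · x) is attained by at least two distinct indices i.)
Roots: {-4, 0, 5, 6}

Each tropical root is a break point of the lower envelope of the lines y = a_i + i · x (there are 5 lines, with slopes 0, 1, ..., 4). Only the lines that attain the minimum somewhere contribute to roots; other lines are dominated. Here the surviving (envelope) indices are i = 4, i = 3, i = 2, i = 1, i = 0.
Intersections between consecutive envelope lines give the roots: for adjacent envelope indices i < j the intersection is x = (a_i − a_j) / (j − i). Reading off the sorted break points: {-4, 0, 5, 6}.
Verification: at each break x_0, at least two indices attain the minimum of min_i(a_i + i · x_0).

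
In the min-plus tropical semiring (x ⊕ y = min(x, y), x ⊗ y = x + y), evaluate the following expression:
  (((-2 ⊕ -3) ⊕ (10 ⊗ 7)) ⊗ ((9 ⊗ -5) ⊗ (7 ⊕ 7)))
(((-2 ⊕ -3) ⊕ (10 ⊗ 7)) ⊗ ((9 ⊗ -5) ⊗ (7 ⊕ 7))) = 8

Expand innermost to outermost. Recall ⊕ takes the minimum of its arguments and ⊗ takes their sum. Working out the expression (((-2 ⊕ -3) ⊕ (10 ⊗ 7)) ⊗ ((9 ⊗ -5) ⊗ (7 ⊕ 7))) gives 8.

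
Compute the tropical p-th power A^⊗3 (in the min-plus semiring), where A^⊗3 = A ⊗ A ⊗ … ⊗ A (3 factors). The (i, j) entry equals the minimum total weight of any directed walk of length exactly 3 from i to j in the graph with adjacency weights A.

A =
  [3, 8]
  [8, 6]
A^⊗3 =
  [9, 14]
  [14, 18]

Each entry (A^⊗3)_ij equals the minimum over all length-3 walks i = v_0 → v_1 → … → v_3 = j of Σ_t A[v_t][v_{t+1}]. For example, for (i, j) = (0, 1) we minimise over 4 possible intermediate vertex sequences; the minimum is 14, attained along the walk 0 → 0 → 0 → 1.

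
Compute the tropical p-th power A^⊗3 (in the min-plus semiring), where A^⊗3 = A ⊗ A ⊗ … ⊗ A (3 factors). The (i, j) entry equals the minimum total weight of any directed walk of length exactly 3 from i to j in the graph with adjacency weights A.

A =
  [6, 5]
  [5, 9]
A^⊗3 =
  [16, 15]
  [15, 16]

Each entry (A^⊗3)_ij equals the minimum over all length-3 walks i = v_0 → v_1 → … → v_3 = j of Σ_t A[v_t][v_{t+1}]. For example, for (i, j) = (0, 1) we minimise over 4 possible intermediate vertex sequences; the minimum is 15, attained along the walk 0 → 1 → 0 → 1.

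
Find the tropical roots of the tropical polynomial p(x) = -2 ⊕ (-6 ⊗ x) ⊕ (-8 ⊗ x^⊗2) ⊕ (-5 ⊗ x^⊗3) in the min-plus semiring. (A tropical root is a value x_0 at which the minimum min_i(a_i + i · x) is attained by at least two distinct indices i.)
Roots: {-3, 2, 4}

Each tropical root is a break point of the lower envelope of the lines y = a_i + i · x (there are 4 lines, with slopes 0, 1, ..., 3). Only the lines that attain the minimum somewhere contribute to roots; other lines are dominated. Here the surviving (envelope) indices are i = 3, i = 2, i = 1, i = 0.
Intersections between consecutive envelope lines give the roots: for adjacent envelope indices i < j the intersection is x = (a_i − a_j) / (j − i). Reading off the sorted break points: {-3, 2, 4}.
Verification: at each break x_0, at least two indices attain the minimum of min_i(a_i + i · x_0).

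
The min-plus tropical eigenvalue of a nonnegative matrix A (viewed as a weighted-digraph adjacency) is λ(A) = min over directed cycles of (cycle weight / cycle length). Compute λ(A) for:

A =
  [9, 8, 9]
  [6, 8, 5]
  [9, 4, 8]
λ(A) = 9/2

Enumerate directed cycles and compute their means (weight / length). Sample:
  cycle 0 → 0: weight = 9, length = 1, mean = 9/1 ≈ 9.000
  cycle 1 → 1: weight = 8, length = 1, mean = 8/1 ≈ 8.000
  cycle 2 → 2: weight = 8, length = 1, mean = 8/1 ≈ 8.000
  cycle 0 → 1 → 0: weight = 14, length = 2, mean = 14/2 ≈ 7.000
  cycle 0 → 2 → 0: weight = 18, length = 2, mean = 18/2 ≈ 9.000
  cycle 1 → 0 → 1: weight = 14, length = 2, mean = 14/2 ≈ 7.000
Minimum mean = 4.500, attained e.g. along the cycle 1 → 2 → 1 with weight 9 and length 2. So λ(A) = 9/2 = 9/2.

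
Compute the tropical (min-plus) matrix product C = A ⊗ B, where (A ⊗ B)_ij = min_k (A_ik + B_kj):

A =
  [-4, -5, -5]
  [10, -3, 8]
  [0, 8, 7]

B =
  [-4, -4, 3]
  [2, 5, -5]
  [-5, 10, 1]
A ⊗ B =
  [-10, -8, -10]
  [-1, 2, -8]
  [-4, -4, 3]

Apply the min-plus product entry-by-entry:
  C[0][0] = min over k of (A[0][0] + B[0][0] = -4 + -4 = -8, A[0][1] + B[1][0] = -5 + 2 = -3, A[0][2] + B[2][0] = -5 + -5 = -10) = -10 (attained at k = 2)
  C[0][1] = min over k of (A[0][0] + B[0][1] = -4 + -4 = -8, A[0][1] + B[1][1] = -5 + 5 = 0, A[0][2] + B[2][1] = -5 + 10 = 5) = -8 (attained at k = 0)
  C[0][2] = min over k of (A[0][0] + B[0][2] = -4 + 3 = -1, A[0][1] + B[1][2] = -5 + -5 = -10, A[0][2] + B[2][2] = -5 + 1 = -4) = -10 (attained at k = 1)
  C[1][0] = min over k of (A[1][0] + B[0][0] = 10 + -4 = 6, A[1][1] + B[1][0] = -3 + 2 = -1, A[1][2] + B[2][0] = 8 + -5 = 3) = -1 (attained at k = 1)
  C[1][1] = min over k of (A[1][0] + B[0][1] = 10 + -4 = 6, A[1][1] + B[1][1] = -3 + 5 = 2, A[1][2] + B[2][1] = 8 + 10 = 18) = 2 (attained at k = 1)
  C[1][2] = min over k of (A[1][0] + B[0][2] = 10 + 3 = 13, A[1][1] + B[1][2] = -3 + -5 = -8, A[1][2] + B[2][2] = 8 + 1 = 9) = -8 (attained at k = 1)
  C[2][0] = min over k of (A[2][0] + B[0][0] = 0 + -4 = -4, A[2][1] + B[1][0] = 8 + 2 = 10, A[2][2] + B[2][0] = 7 + -5 = 2) = -4 (attained at k = 0)
  C[2][1] = min over k of (A[2][0] + B[0][1] = 0 + -4 = -4, A[2][1] + B[1][1] = 8 + 5 = 13, A[2][2] + B[2][1] = 7 + 10 = 17) = -4 (attained at k = 0)
  C[2][2] = min over k of (A[2][0] + B[0][2] = 0 + 3 = 3, A[2][1] + B[1][2] = 8 + -5 = 3, A[2][2] + B[2][2] = 7 + 1 = 8) = 3 (attained at k = 0)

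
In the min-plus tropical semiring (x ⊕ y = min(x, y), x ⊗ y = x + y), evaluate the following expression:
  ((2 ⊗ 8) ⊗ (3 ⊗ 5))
((2 ⊗ 8) ⊗ (3 ⊗ 5)) = 18

Expand innermost to outermost. Recall ⊕ takes the minimum of its arguments and ⊗ takes their sum. Working out the expression ((2 ⊗ 8) ⊗ (3 ⊗ 5)) gives 18.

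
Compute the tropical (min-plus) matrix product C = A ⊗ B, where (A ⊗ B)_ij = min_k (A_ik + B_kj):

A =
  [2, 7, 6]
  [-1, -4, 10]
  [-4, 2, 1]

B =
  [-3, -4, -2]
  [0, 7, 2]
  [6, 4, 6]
A ⊗ B =
  [-1, -2, 0]
  [-4, -5, -3]
  [-7, -8, -6]

Apply the min-plus product entry-by-entry:
  C[0][0] = min over k of (A[0][0] + B[0][0] = 2 + -3 = -1, A[0][1] + B[1][0] = 7 + 0 = 7, A[0][2] + B[2][0] = 6 + 6 = 12) = -1 (attained at k = 0)
  C[0][1] = min over k of (A[0][0] + B[0][1] = 2 + -4 = -2, A[0][1] + B[1][1] = 7 + 7 = 14, A[0][2] + B[2][1] = 6 + 4 = 10) = -2 (attained at k = 0)
  C[0][2] = min over k of (A[0][0] + B[0][2] = 2 + -2 = 0, A[0][1] + B[1][2] = 7 + 2 = 9, A[0][2] + B[2][2] = 6 + 6 = 12) = 0 (attained at k = 0)
  C[1][0] = min over k of (A[1][0] + B[0][0] = -1 + -3 = -4, A[1][1] + B[1][0] = -4 + 0 = -4, A[1][2] + B[2][0] = 10 + 6 = 16) = -4 (attained at k = 0)
  C[1][1] = min over k of (A[1][0] + B[0][1] = -1 + -4 = -5, A[1][1] + B[1][1] = -4 + 7 = 3, A[1][2] + B[2][1] = 10 + 4 = 14) = -5 (attained at k = 0)
  C[1][2] = min over k of (A[1][0] + B[0][2] = -1 + -2 = -3, A[1][1] + B[1][2] = -4 + 2 = -2, A[1][2] + B[2][2] = 10 + 6 = 16) = -3 (attained at k = 0)
  C[2][0] = min over k of (A[2][0] + B[0][0] = -4 + -3 = -7, A[2][1] + B[1][0] = 2 + 0 = 2, A[2][2] + B[2][0] = 1 + 6 = 7) = -7 (attained at k = 0)
  C[2][1] = min over k of (A[2][0] + B[0][1] = -4 + -4 = -8, A[2][1] + B[1][1] = 2 + 7 = 9, A[2][2] + B[2][1] = 1 + 4 = 5) = -8 (attained at k = 0)
  C[2][2] = min over k of (A[2][0] + B[0][2] = -4 + -2 = -6, A[2][1] + B[1][2] = 2 + 2 = 4, A[2][2] + B[2][2] = 1 + 6 = 7) = -6 (attained at k = 0)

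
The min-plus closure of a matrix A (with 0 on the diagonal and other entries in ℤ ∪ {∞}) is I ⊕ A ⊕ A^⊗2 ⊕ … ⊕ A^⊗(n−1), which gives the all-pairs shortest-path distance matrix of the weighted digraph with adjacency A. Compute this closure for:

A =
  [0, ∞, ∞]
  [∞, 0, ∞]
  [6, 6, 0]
Closure =
  [0, ∞, ∞]
  [∞, 0, ∞]
  [6, 6, 0]

This is the Floyd-Warshall all-pairs shortest-path computation. For each intermediate vertex k = 0, 1, …, 2, update dist[i][j] ← min(dist[i][j], dist[i][k] + dist[k][j]). The final matrix gives, for each (i, j), the minimum total weight of any directed path from i to j (possibly empty when i = j).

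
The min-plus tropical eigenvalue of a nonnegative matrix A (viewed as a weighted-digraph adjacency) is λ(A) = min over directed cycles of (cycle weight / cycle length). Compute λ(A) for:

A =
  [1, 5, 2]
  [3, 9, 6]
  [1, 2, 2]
λ(A) = 1

Enumerate directed cycles and compute their means (weight / length). Sample:
  cycle 0 → 0: weight = 1, length = 1, mean = 1/1 ≈ 1.000
  cycle 1 → 1: weight = 9, length = 1, mean = 9/1 ≈ 9.000
  cycle 2 → 2: weight = 2, length = 1, mean = 2/1 ≈ 2.000
  cycle 0 → 1 → 0: weight = 8, length = 2, mean = 8/2 ≈ 4.000
  cycle 0 → 2 → 0: weight = 3, length = 2, mean = 3/2 ≈ 1.500
  cycle 1 → 0 → 1: weight = 8, length = 2, mean = 8/2 ≈ 4.000
Minimum mean = 1.000, attained e.g. along the cycle 0 → 0 with weight 1 and length 1. So λ(A) = 1/1 = 1.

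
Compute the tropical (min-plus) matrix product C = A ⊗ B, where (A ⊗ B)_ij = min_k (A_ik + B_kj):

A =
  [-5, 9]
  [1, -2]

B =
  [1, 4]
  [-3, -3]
A ⊗ B =
  [-4, -1]
  [-5, -5]

Apply the min-plus product entry-by-entry:
  C[0][0] = min over k of (A[0][0] + B[0][0] = -5 + 1 = -4, A[0][1] + B[1][0] = 9 + -3 = 6) = -4 (attained at k = 0)
  C[0][1] = min over k of (A[0][0] + B[0][1] = -5 + 4 = -1, A[0][1] + B[1][1] = 9 + -3 = 6) = -1 (attained at k = 0)
  C[1][0] = min over k of (A[1][0] + B[0][0] = 1 + 1 = 2, A[1][1] + B[1][0] = -2 + -3 = -5) = -5 (attained at k = 1)
  C[1][1] = min over k of (A[1][0] + B[0][1] = 1 + 4 = 5, A[1][1] + B[1][1] = -2 + -3 = -5) = -5 (attained at k = 1)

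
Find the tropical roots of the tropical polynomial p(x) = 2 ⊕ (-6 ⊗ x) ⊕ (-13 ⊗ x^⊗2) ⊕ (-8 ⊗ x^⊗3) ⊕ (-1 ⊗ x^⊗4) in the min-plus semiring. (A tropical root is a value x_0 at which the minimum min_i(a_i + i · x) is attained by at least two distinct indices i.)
Roots: {-7, -5, 7, 8}

Each tropical root is a break point of the lower envelope of the lines y = a_i + i · x (there are 5 lines, with slopes 0, 1, ..., 4). Only the lines that attain the minimum somewhere contribute to roots; other lines are dominated. Here the surviving (envelope) indices are i = 4, i = 3, i = 2, i = 1, i = 0.
Intersections between consecutive envelope lines give the roots: for adjacent envelope indices i < j the intersection is x = (a_i − a_j) / (j − i). Reading off the sorted break points: {-7, -5, 7, 8}.
Verification: at each break x_0, at least two indices attain the minimum of min_i(a_i + i · x_0).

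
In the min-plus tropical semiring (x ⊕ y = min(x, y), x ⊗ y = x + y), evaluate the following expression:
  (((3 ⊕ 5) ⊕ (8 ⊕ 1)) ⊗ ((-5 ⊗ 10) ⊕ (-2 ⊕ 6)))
(((3 ⊕ 5) ⊕ (8 ⊕ 1)) ⊗ ((-5 ⊗ 10) ⊕ (-2 ⊕ 6))) = -1

Expand innermost to outermost. Recall ⊕ takes the minimum of its arguments and ⊗ takes their sum. Working out the expression (((3 ⊕ 5) ⊕ (8 ⊕ 1)) ⊗ ((-5 ⊗ 10) ⊕ (-2 ⊕ 6))) gives -1.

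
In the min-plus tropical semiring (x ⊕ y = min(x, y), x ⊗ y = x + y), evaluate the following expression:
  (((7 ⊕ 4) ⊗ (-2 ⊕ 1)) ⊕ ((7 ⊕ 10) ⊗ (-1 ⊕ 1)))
(((7 ⊕ 4) ⊗ (-2 ⊕ 1)) ⊕ ((7 ⊕ 10) ⊗ (-1 ⊕ 1))) = 2

Expand innermost to outermost. Recall ⊕ takes the minimum of its arguments and ⊗ takes their sum. Working out the expression (((7 ⊕ 4) ⊗ (-2 ⊕ 1)) ⊕ ((7 ⊕ 10) ⊗ (-1 ⊕ 1))) gives 2.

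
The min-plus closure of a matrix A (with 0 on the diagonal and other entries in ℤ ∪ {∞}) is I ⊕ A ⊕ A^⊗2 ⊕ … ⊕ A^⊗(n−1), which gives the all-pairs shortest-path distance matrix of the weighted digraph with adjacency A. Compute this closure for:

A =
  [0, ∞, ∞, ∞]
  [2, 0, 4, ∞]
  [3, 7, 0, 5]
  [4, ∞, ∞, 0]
Closure =
  [0, ∞, ∞, ∞]
  [2, 0, 4, 9]
  [3, 7, 0, 5]
  [4, ∞, ∞, 0]

This is the Floyd-Warshall all-pairs shortest-path computation. For each intermediate vertex k = 0, 1, …, 3, update dist[i][j] ← min(dist[i][j], dist[i][k] + dist[k][j]). The final matrix gives, for each (i, j), the minimum total weight of any directed path from i to j (possibly empty when i = j).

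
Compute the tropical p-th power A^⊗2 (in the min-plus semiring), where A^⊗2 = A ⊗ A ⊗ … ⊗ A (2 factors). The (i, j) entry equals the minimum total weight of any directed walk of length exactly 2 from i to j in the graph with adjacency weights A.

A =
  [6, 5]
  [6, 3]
A^⊗2 =
  [11, 8]
  [9, 6]

Each entry (A^⊗2)_ij equals the minimum over all length-2 walks i = v_0 → v_1 → … → v_2 = j of Σ_t A[v_t][v_{t+1}]. For example, for (i, j) = (0, 1) we minimise over 2 possible intermediate vertex sequences; the minimum is 8, attained along the walk 0 → 1 → 1.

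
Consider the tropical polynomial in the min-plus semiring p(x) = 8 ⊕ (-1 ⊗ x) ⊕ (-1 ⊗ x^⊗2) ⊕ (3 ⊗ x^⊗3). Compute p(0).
p(0) = -1

A tropical monomial a ⊗ x^⊗i evaluates to a + i · x. Evaluating each term at x = 0:
  Term 0 contributes 8 + 0 · 0 = 8
  Term 1 contributes -1 + 1 · 0 = -1
  Term 2 contributes -1 + 2 · 0 = -1
  Term 3 contributes 3 + 3 · 0 = 3
p(0) = ⊕ of these = min[8, -1, -1, 3] = -1.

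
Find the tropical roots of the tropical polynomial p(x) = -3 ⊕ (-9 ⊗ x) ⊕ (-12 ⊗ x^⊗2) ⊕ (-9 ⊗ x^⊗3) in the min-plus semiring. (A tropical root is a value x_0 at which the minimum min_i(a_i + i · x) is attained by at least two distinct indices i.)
Roots: {-3, 3, 6}

Each tropical root is a break point of the lower envelope of the lines y = a_i + i · x (there are 4 lines, with slopes 0, 1, ..., 3). Only the lines that attain the minimum somewhere contribute to roots; other lines are dominated. Here the surviving (envelope) indices are i = 3, i = 2, i = 1, i = 0.
Intersections between consecutive envelope lines give the roots: for adjacent envelope indices i < j the intersection is x = (a_i − a_j) / (j − i). Reading off the sorted break points: {-3, 3, 6}.
Verification: at each break x_0, at least two indices attain the minimum of min_i(a_i + i · x_0).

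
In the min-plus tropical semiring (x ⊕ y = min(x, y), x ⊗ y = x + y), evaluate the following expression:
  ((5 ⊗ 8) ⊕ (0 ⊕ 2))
((5 ⊗ 8) ⊕ (0 ⊕ 2)) = 0

Expand innermost to outermost. Recall ⊕ takes the minimum of its arguments and ⊗ takes their sum. Working out the expression ((5 ⊗ 8) ⊕ (0 ⊕ 2)) gives 0.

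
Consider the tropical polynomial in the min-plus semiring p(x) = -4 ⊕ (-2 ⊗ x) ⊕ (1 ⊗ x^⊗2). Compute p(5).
p(5) = -4

A tropical monomial a ⊗ x^⊗i evaluates to a + i · x. Evaluating each term at x = 5:
  Term 0 contributes -4 + 0 · 5 = -4
  Term 1 contributes -2 + 1 · 5 = 3
  Term 2 contributes 1 + 2 · 5 = 11
p(5) = ⊕ of these = min[-4, 3, 11] = -4.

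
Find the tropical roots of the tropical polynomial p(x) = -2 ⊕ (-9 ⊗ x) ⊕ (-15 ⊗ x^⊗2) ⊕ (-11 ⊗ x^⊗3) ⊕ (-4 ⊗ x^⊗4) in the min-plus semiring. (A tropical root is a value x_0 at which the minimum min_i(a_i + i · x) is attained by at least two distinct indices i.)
Roots: {-7, -4, 6, 7}

Each tropical root is a break point of the lower envelope of the lines y = a_i + i · x (there are 5 lines, with slopes 0, 1, ..., 4). Only the lines that attain the minimum somewhere contribute to roots; other lines are dominated. Here the surviving (envelope) indices are i = 4, i = 3, i = 2, i = 1, i = 0.
Intersections between consecutive envelope lines give the roots: for adjacent envelope indices i < j the intersection is x = (a_i − a_j) / (j − i). Reading off the sorted break points: {-7, -4, 6, 7}.
Verification: at each break x_0, at least two indices attain the minimum of min_i(a_i + i · x_0).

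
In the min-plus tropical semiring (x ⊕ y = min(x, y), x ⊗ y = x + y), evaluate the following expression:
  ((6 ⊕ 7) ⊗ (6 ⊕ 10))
((6 ⊕ 7) ⊗ (6 ⊕ 10)) = 12

Expand innermost to outermost. Recall ⊕ takes the minimum of its arguments and ⊗ takes their sum. Working out the expression ((6 ⊕ 7) ⊗ (6 ⊕ 10)) gives 12.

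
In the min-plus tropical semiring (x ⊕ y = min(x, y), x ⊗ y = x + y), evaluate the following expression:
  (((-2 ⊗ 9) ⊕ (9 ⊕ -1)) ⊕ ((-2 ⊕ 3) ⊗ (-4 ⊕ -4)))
(((-2 ⊗ 9) ⊕ (9 ⊕ -1)) ⊕ ((-2 ⊕ 3) ⊗ (-4 ⊕ -4))) = -6

Expand innermost to outermost. Recall ⊕ takes the minimum of its arguments and ⊗ takes their sum. Working out the expression (((-2 ⊗ 9) ⊕ (9 ⊕ -1)) ⊕ ((-2 ⊕ 3) ⊗ (-4 ⊕ -4))) gives -6.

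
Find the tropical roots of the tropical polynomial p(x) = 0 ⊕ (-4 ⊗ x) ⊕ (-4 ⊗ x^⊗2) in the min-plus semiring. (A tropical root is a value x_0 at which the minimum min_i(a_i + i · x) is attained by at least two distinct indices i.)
Roots: {0, 4}

Each tropical root is a break point of the lower envelope of the lines y = a_i + i · x (there are 3 lines, with slopes 0, 1, ..., 2). Only the lines that attain the minimum somewhere contribute to roots; other lines are dominated. Here the surviving (envelope) indices are i = 2, i = 1, i = 0.
Intersections between consecutive envelope lines give the roots: for adjacent envelope indices i < j the intersection is x = (a_i − a_j) / (j − i). Reading off the sorted break points: {0, 4}.
Verification: at each break x_0, at least two indices attain the minimum of min_i(a_i + i · x_0).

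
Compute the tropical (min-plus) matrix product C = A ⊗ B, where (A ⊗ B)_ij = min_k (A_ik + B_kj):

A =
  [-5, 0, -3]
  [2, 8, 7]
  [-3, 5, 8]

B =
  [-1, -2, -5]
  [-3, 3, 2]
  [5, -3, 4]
A ⊗ B =
  [-6, -7, -10]
  [1, 0, -3]
  [-4, -5, -8]

Apply the min-plus product entry-by-entry:
  C[0][0] = min over k of (A[0][0] + B[0][0] = -5 + -1 = -6, A[0][1] + B[1][0] = 0 + -3 = -3, A[0][2] + B[2][0] = -3 + 5 = 2) = -6 (attained at k = 0)
  C[0][1] = min over k of (A[0][0] + B[0][1] = -5 + -2 = -7, A[0][1] + B[1][1] = 0 + 3 = 3, A[0][2] + B[2][1] = -3 + -3 = -6) = -7 (attained at k = 0)
  C[0][2] = min over k of (A[0][0] + B[0][2] = -5 + -5 = -10, A[0][1] + B[1][2] = 0 + 2 = 2, A[0][2] + B[2][2] = -3 + 4 = 1) = -10 (attained at k = 0)
  C[1][0] = min over k of (A[1][0] + B[0][0] = 2 + -1 = 1, A[1][1] + B[1][0] = 8 + -3 = 5, A[1][2] + B[2][0] = 7 + 5 = 12) = 1 (attained at k = 0)
  C[1][1] = min over k of (A[1][0] + B[0][1] = 2 + -2 = 0, A[1][1] + B[1][1] = 8 + 3 = 11, A[1][2] + B[2][1] = 7 + -3 = 4) = 0 (attained at k = 0)
  C[1][2] = min over k of (A[1][0] + B[0][2] = 2 + -5 = -3, A[1][1] + B[1][2] = 8 + 2 = 10, A[1][2] + B[2][2] = 7 + 4 = 11) = -3 (attained at k = 0)
  C[2][0] = min over k of (A[2][0] + B[0][0] = -3 + -1 = -4, A[2][1] + B[1][0] = 5 + -3 = 2, A[2][2] + B[2][0] = 8 + 5 = 13) = -4 (attained at k = 0)
  C[2][1] = min over k of (A[2][0] + B[0][1] = -3 + -2 = -5, A[2][1] + B[1][1] = 5 + 3 = 8, A[2][2] + B[2][1] = 8 + -3 = 5) = -5 (attained at k = 0)
  C[2][2] = min over k of (A[2][0] + B[0][2] = -3 + -5 = -8, A[2][1] + B[1][2] = 5 + 2 = 7, A[2][2] + B[2][2] = 8 + 4 = 12) = -8 (attained at k = 0)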